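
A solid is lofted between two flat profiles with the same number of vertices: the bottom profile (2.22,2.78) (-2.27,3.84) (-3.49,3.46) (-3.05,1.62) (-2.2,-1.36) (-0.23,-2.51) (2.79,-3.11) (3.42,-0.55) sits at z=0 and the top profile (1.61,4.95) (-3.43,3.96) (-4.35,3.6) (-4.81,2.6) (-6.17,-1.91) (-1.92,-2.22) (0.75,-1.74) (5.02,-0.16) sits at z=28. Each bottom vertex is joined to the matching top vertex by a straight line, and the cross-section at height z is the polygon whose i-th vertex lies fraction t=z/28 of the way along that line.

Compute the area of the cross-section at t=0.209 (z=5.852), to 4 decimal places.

Area at t=0.209: 37.0196

Cross-section at t=0.209: each vertex is (1-t)·p0[i] + t·p1[i].
  v1: (1-0.209)·(2.22,2.78) + 0.209·(1.61,4.95) = (2.0925,3.2335)
  v2: (1-0.209)·(-2.27,3.84) + 0.209·(-3.43,3.96) = (-2.5124,3.8651)
  v3: (1-0.209)·(-3.49,3.46) + 0.209·(-4.35,3.6) = (-3.6697,3.4893)
  v4: (1-0.209)·(-3.05,1.62) + 0.209·(-4.81,2.6) = (-3.4178,1.8248)
  v5: (1-0.209)·(-2.2,-1.36) + 0.209·(-6.17,-1.91) = (-3.0297,-1.4749)
  v6: (1-0.209)·(-0.23,-2.51) + 0.209·(-1.92,-2.22) = (-0.5832,-2.4494)
  v7: (1-0.209)·(2.79,-3.11) + 0.209·(0.75,-1.74) = (2.3636,-2.8237)
  v8: (1-0.209)·(3.42,-0.55) + 0.209·(5.02,-0.16) = (3.7544,-0.4685)
Shoelace sum Σ(x_i·y_{i+1} − x_{i+1}·y_i):
  i=1: 2.0925·3.8651 − -2.5124·3.2335 = +16.2118 (running +16.2118)
  i=2: -2.5124·3.4893 − -3.6697·3.8651 = +5.4173 (running +21.6291)
  i=3: -3.6697·1.8248 − -3.4178·3.4893 = +5.2291 (running +26.8582)
  i=4: -3.4178·-1.4749 − -3.0297·1.8248 = +10.5699 (running +37.4280)
  i=5: -3.0297·-2.4494 − -0.5832·-1.4749 = +6.5608 (running +43.9888)
  i=6: -0.5832·-2.8237 − 2.3636·-2.4494 = +7.4363 (running +51.4251)
  i=7: 2.3636·-0.4685 − 3.7544·-2.8237 = +9.4938 (running +60.9189)
  i=8: 3.7544·3.2335 − 2.0925·-0.4685 = +13.1203 (running +74.0392)
Area = |Σ|/2 = |74.0392|/2 = 37.0196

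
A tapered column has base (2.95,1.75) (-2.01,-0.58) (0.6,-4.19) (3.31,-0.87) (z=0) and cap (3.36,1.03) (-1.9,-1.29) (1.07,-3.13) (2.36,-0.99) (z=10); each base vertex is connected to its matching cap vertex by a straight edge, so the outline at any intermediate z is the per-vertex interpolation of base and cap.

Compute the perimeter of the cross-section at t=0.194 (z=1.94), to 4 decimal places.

Cross-section at t=0.194: each vertex is (1-t)·p0[i] + t·p1[i].
  v1: (1-0.194)·(2.95,1.75) + 0.194·(3.36,1.03) = (3.0295,1.6103)
  v2: (1-0.194)·(-2.01,-0.58) + 0.194·(-1.9,-1.29) = (-1.9887,-0.7177)
  v3: (1-0.194)·(0.6,-4.19) + 0.194·(1.07,-3.13) = (0.6912,-3.9844)
  v4: (1-0.194)·(3.31,-0.87) + 0.194·(2.36,-0.99) = (3.1257,-0.8933)
Perimeter = Σ |v_{i+1} − v_i|:
  edge 1→2: √(-5.0182² + -2.3281²) = 5.5319 (running 5.5319)
  edge 2→3: √(2.6798² + -3.2666²) = 4.2252 (running 9.7571)
  edge 3→4: √(2.4345² + 3.0911²) = 3.9347 (running 13.6918)
  edge 4→1: √(-0.0962² + 2.5036²) = 2.5054 (running 16.1972)
Perimeter = 16.1972

Perimeter at t=0.194: 16.1972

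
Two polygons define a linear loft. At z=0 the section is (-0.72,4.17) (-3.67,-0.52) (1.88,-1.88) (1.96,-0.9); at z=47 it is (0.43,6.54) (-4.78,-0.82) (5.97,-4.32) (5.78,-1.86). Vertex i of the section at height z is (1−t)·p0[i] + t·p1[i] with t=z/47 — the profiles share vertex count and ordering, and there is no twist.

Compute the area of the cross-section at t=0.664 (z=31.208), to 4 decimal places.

Area at t=0.664: 39.2890

Cross-section at t=0.664: each vertex is (1-t)·p0[i] + t·p1[i].
  v1: (1-0.664)·(-0.72,4.17) + 0.664·(0.43,6.54) = (0.0436,5.7437)
  v2: (1-0.664)·(-3.67,-0.52) + 0.664·(-4.78,-0.82) = (-4.4070,-0.7192)
  v3: (1-0.664)·(1.88,-1.88) + 0.664·(5.97,-4.32) = (4.5958,-3.5002)
  v4: (1-0.664)·(1.96,-0.9) + 0.664·(5.78,-1.86) = (4.4965,-1.5374)
Shoelace sum Σ(x_i·y_{i+1} − x_{i+1}·y_i):
  i=1: 0.0436·-0.7192 − -4.4070·5.7437 = +25.2813 (running +25.2813)
  i=2: -4.4070·-3.5002 − 4.5958·-0.7192 = +18.7306 (running +44.0119)
  i=3: 4.5958·-1.5374 − 4.4965·-3.5002 = +8.6727 (running +52.6846)
  i=4: 4.4965·5.7437 − 0.0436·-1.5374 = +25.8934 (running +78.5780)
Area = |Σ|/2 = |78.5780|/2 = 39.2890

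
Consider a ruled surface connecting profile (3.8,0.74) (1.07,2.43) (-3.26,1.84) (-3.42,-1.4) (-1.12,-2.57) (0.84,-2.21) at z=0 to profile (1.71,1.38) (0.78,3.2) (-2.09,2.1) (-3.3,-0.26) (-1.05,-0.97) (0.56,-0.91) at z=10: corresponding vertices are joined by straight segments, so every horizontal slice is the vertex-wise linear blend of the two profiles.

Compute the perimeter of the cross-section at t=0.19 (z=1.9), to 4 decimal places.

Perimeter at t=0.19: 18.4450

Cross-section at t=0.19: each vertex is (1-t)·p0[i] + t·p1[i].
  v1: (1-0.19)·(3.8,0.74) + 0.19·(1.71,1.38) = (3.4029,0.8616)
  v2: (1-0.19)·(1.07,2.43) + 0.19·(0.78,3.2) = (1.0149,2.5763)
  v3: (1-0.19)·(-3.26,1.84) + 0.19·(-2.09,2.1) = (-3.0377,1.8894)
  v4: (1-0.19)·(-3.42,-1.4) + 0.19·(-3.3,-0.26) = (-3.3972,-1.1834)
  v5: (1-0.19)·(-1.12,-2.57) + 0.19·(-1.05,-0.97) = (-1.1067,-2.2660)
  v6: (1-0.19)·(0.84,-2.21) + 0.19·(0.56,-0.91) = (0.7868,-1.9630)
Perimeter = Σ |v_{i+1} − v_i|:
  edge 1→2: √(-2.3880² + 1.7147²) = 2.9399 (running 2.9399)
  edge 2→3: √(-4.0526² + -0.6869²) = 4.1104 (running 7.0503)
  edge 3→4: √(-0.3595² + -3.0728²) = 3.0938 (running 10.1440)
  edge 4→5: √(2.2905² + -1.0826²) = 2.5335 (running 12.6775)
  edge 5→6: √(1.8935² + 0.3030²) = 1.9176 (running 14.5951)
  edge 6→1: √(2.6161² + 2.8246²) = 3.8500 (running 18.4450)
Perimeter = 18.4450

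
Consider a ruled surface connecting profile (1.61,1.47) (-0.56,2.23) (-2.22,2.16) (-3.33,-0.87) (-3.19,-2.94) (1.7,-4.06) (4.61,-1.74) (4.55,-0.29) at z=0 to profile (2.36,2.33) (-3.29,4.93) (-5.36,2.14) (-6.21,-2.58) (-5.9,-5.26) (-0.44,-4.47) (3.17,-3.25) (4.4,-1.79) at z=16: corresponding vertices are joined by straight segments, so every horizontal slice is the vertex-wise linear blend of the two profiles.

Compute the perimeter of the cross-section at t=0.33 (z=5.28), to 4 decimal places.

Cross-section at t=0.33: each vertex is (1-t)·p0[i] + t·p1[i].
  v1: (1-0.33)·(1.61,1.47) + 0.33·(2.36,2.33) = (1.8575,1.7538)
  v2: (1-0.33)·(-0.56,2.23) + 0.33·(-3.29,4.93) = (-1.4609,3.1210)
  v3: (1-0.33)·(-2.22,2.16) + 0.33·(-5.36,2.14) = (-3.2562,2.1534)
  v4: (1-0.33)·(-3.33,-0.87) + 0.33·(-6.21,-2.58) = (-4.2804,-1.4343)
  v5: (1-0.33)·(-3.19,-2.94) + 0.33·(-5.9,-5.26) = (-4.0843,-3.7056)
  v6: (1-0.33)·(1.7,-4.06) + 0.33·(-0.44,-4.47) = (0.9938,-4.1953)
  v7: (1-0.33)·(4.61,-1.74) + 0.33·(3.17,-3.25) = (4.1348,-2.2383)
  v8: (1-0.33)·(4.55,-0.29) + 0.33·(4.4,-1.79) = (4.5005,-0.7850)
Perimeter = Σ |v_{i+1} − v_i|:
  edge 1→2: √(-3.3184² + 1.3672²) = 3.5890 (running 3.5890)
  edge 2→3: √(-1.7953² + -0.9676²) = 2.0394 (running 5.6285)
  edge 3→4: √(-1.0242² + -3.5877²) = 3.7310 (running 9.3595)
  edge 4→5: √(0.1961² + -2.2713²) = 2.2797 (running 11.6392)
  edge 5→6: √(5.0781² + -0.4897²) = 5.1017 (running 16.7409)
  edge 6→7: √(3.1410² + 1.9570²) = 3.7008 (running 20.4417)
  edge 7→8: √(0.3657² + 1.4533²) = 1.4986 (running 21.9403)
  edge 8→1: √(-2.6430² + 2.5388²) = 3.6648 (running 25.6051)
Perimeter = 25.6051

Perimeter at t=0.33: 25.6051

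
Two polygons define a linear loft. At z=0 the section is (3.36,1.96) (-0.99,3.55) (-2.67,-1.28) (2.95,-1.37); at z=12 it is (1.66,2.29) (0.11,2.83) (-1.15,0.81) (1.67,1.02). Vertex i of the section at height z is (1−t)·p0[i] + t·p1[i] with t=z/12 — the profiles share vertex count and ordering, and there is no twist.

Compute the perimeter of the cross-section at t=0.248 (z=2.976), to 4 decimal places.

Cross-section at t=0.248: each vertex is (1-t)·p0[i] + t·p1[i].
  v1: (1-0.248)·(3.36,1.96) + 0.248·(1.66,2.29) = (2.9384,2.0418)
  v2: (1-0.248)·(-0.99,3.55) + 0.248·(0.11,2.83) = (-0.7172,3.3714)
  v3: (1-0.248)·(-2.67,-1.28) + 0.248·(-1.15,0.81) = (-2.2930,-0.7617)
  v4: (1-0.248)·(2.95,-1.37) + 0.248·(1.67,1.02) = (2.6326,-0.7773)
Perimeter = Σ |v_{i+1} − v_i|:
  edge 1→2: √(-3.6556² + 1.3296²) = 3.8899 (running 3.8899)
  edge 2→3: √(-1.5758² + -4.1331²) = 4.4233 (running 8.3132)
  edge 3→4: √(4.9256² + -0.0156²) = 4.9256 (running 13.2389)
  edge 4→1: √(0.3058² + 2.8191²) = 2.8357 (running 16.0745)
Perimeter = 16.0745

Perimeter at t=0.248: 16.0745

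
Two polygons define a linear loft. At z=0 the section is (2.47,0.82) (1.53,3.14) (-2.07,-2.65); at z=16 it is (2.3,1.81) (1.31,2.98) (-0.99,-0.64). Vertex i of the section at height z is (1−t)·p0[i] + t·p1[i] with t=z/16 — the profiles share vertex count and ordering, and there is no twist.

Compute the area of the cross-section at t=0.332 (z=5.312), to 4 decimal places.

Cross-section at t=0.332: each vertex is (1-t)·p0[i] + t·p1[i].
  v1: (1-0.332)·(2.47,0.82) + 0.332·(2.3,1.81) = (2.4136,1.1487)
  v2: (1-0.332)·(1.53,3.14) + 0.332·(1.31,2.98) = (1.4570,3.0869)
  v3: (1-0.332)·(-2.07,-2.65) + 0.332·(-0.99,-0.64) = (-1.7114,-1.9827)
Shoelace sum Σ(x_i·y_{i+1} − x_{i+1}·y_i):
  i=1: 2.4136·3.0869 − 1.4570·1.1487 = +5.7768 (running +5.7768)
  i=2: 1.4570·-1.9827 − -1.7114·3.0869 = +2.3943 (running +8.1711)
  i=3: -1.7114·1.1487 − 2.4136·-1.9827 = +2.8194 (running +10.9905)
Area = |Σ|/2 = |10.9905|/2 = 5.4953

Area at t=0.332: 5.4953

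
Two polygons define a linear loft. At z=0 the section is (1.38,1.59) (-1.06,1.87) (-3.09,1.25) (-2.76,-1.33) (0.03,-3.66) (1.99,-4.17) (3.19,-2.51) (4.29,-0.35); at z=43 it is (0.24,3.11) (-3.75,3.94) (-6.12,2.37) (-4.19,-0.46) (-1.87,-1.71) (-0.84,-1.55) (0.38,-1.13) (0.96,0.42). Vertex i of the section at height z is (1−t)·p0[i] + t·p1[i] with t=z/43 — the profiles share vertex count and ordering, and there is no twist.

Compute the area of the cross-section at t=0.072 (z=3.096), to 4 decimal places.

Area at t=0.072: 29.0779

Cross-section at t=0.072: each vertex is (1-t)·p0[i] + t·p1[i].
  v1: (1-0.072)·(1.38,1.59) + 0.072·(0.24,3.11) = (1.2979,1.6994)
  v2: (1-0.072)·(-1.06,1.87) + 0.072·(-3.75,3.94) = (-1.2537,2.0190)
  v3: (1-0.072)·(-3.09,1.25) + 0.072·(-6.12,2.37) = (-3.3082,1.3306)
  v4: (1-0.072)·(-2.76,-1.33) + 0.072·(-4.19,-0.46) = (-2.8630,-1.2674)
  v5: (1-0.072)·(0.03,-3.66) + 0.072·(-1.87,-1.71) = (-0.1068,-3.5196)
  v6: (1-0.072)·(1.99,-4.17) + 0.072·(-0.84,-1.55) = (1.7862,-3.9814)
  v7: (1-0.072)·(3.19,-2.51) + 0.072·(0.38,-1.13) = (2.9877,-2.4106)
  v8: (1-0.072)·(4.29,-0.35) + 0.072·(0.96,0.42) = (4.0502,-0.2946)
Shoelace sum Σ(x_i·y_{i+1} − x_{i+1}·y_i):
  i=1: 1.2979·2.0190 − -1.2537·1.6994 = +4.7511 (running +4.7511)
  i=2: -1.2537·1.3306 − -3.3082·2.0190 = +5.0111 (running +9.7622)
  i=3: -3.3082·-1.2674 − -2.8630·1.3306 = +8.0022 (running +17.7644)
  i=4: -2.8630·-3.5196 − -0.1068·-1.2674 = +9.9411 (running +27.7055)
  i=5: -0.1068·-3.9814 − 1.7862·-3.5196 = +6.7121 (running +34.4176)
  i=6: 1.7862·-2.4106 − 2.9877·-3.9814 = +7.5890 (running +42.0066)
  i=7: 2.9877·-0.2946 − 4.0502·-2.4106 = +8.8836 (running +50.8903)
  i=8: 4.0502·1.6994 − 1.2979·-0.2946 = +7.2655 (running +58.1557)
Area = |Σ|/2 = |58.1557|/2 = 29.0779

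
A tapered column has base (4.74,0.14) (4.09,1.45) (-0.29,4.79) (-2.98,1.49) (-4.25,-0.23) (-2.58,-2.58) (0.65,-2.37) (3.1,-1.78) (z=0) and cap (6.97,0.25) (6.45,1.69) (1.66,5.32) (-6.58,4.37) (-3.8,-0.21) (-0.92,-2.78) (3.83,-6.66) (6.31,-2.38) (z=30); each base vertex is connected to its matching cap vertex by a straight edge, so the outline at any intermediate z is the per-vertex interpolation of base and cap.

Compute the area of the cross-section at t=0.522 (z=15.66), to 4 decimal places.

Area at t=0.522: 64.4657

Cross-section at t=0.522: each vertex is (1-t)·p0[i] + t·p1[i].
  v1: (1-0.522)·(4.74,0.14) + 0.522·(6.97,0.25) = (5.9041,0.1974)
  v2: (1-0.522)·(4.09,1.45) + 0.522·(6.45,1.69) = (5.3219,1.5753)
  v3: (1-0.522)·(-0.29,4.79) + 0.522·(1.66,5.32) = (0.7279,5.0667)
  v4: (1-0.522)·(-2.98,1.49) + 0.522·(-6.58,4.37) = (-4.8592,2.9934)
  v5: (1-0.522)·(-4.25,-0.23) + 0.522·(-3.8,-0.21) = (-4.0151,-0.2196)
  v6: (1-0.522)·(-2.58,-2.58) + 0.522·(-0.92,-2.78) = (-1.7135,-2.6844)
  v7: (1-0.522)·(0.65,-2.37) + 0.522·(3.83,-6.66) = (2.3100,-4.6094)
  v8: (1-0.522)·(3.1,-1.78) + 0.522·(6.31,-2.38) = (4.7756,-2.0932)
Shoelace sum Σ(x_i·y_{i+1} − x_{i+1}·y_i):
  i=1: 5.9041·1.5753 − 5.3219·0.1974 = +8.2499 (running +8.2499)
  i=2: 5.3219·5.0667 − 0.7279·1.5753 = +25.8177 (running +34.0676)
  i=3: 0.7279·2.9934 − -4.8592·5.0667 = +26.7988 (running +60.8664)
  i=4: -4.8592·-0.2196 − -4.0151·2.9934 = +13.0855 (running +73.9519)
  i=5: -4.0151·-2.6844 − -1.7135·-0.2196 = +10.4019 (running +84.3538)
  i=6: -1.7135·-4.6094 − 2.3100·-2.6844 = +14.0989 (running +98.4528)
  i=7: 2.3100·-2.0932 − 4.7756·-4.6094 = +17.1774 (running +115.6302)
  i=8: 4.7756·0.1974 − 5.9041·-2.0932 = +13.3012 (running +128.9314)
Area = |Σ|/2 = |128.9314|/2 = 64.4657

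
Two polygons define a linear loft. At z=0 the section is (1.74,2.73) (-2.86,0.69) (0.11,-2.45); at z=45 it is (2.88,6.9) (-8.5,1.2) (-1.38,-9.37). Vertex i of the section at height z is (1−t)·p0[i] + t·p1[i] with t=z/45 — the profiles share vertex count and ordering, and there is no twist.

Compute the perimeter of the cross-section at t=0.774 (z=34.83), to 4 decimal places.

Perimeter at t=0.774: 36.0597

Cross-section at t=0.774: each vertex is (1-t)·p0[i] + t·p1[i].
  v1: (1-0.774)·(1.74,2.73) + 0.774·(2.88,6.9) = (2.6224,5.9576)
  v2: (1-0.774)·(-2.86,0.69) + 0.774·(-8.5,1.2) = (-7.2254,1.0847)
  v3: (1-0.774)·(0.11,-2.45) + 0.774·(-1.38,-9.37) = (-1.0433,-7.8061)
Perimeter = Σ |v_{i+1} − v_i|:
  edge 1→2: √(-9.8477² + -4.8728²) = 10.9874 (running 10.9874)
  edge 2→3: √(6.1821² + -8.8908²) = 10.8289 (running 21.8163)
  edge 3→1: √(3.6656² + 13.7637²) = 14.2434 (running 36.0597)
Perimeter = 36.0597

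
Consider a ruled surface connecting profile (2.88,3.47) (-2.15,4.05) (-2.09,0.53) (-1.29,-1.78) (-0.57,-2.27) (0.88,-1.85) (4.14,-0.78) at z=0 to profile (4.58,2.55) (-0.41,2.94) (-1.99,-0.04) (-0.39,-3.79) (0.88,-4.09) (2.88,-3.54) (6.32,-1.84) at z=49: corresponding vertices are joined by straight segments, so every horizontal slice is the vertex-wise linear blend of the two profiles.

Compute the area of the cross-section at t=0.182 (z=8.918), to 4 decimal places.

Cross-section at t=0.182: each vertex is (1-t)·p0[i] + t·p1[i].
  v1: (1-0.182)·(2.88,3.47) + 0.182·(4.58,2.55) = (3.1894,3.3026)
  v2: (1-0.182)·(-2.15,4.05) + 0.182·(-0.41,2.94) = (-1.8333,3.8480)
  v3: (1-0.182)·(-2.09,0.53) + 0.182·(-1.99,-0.04) = (-2.0718,0.4263)
  v4: (1-0.182)·(-1.29,-1.78) + 0.182·(-0.39,-3.79) = (-1.1262,-2.1458)
  v5: (1-0.182)·(-0.57,-2.27) + 0.182·(0.88,-4.09) = (-0.3061,-2.6012)
  v6: (1-0.182)·(0.88,-1.85) + 0.182·(2.88,-3.54) = (1.2440,-2.1576)
  v7: (1-0.182)·(4.14,-0.78) + 0.182·(6.32,-1.84) = (4.5368,-0.9729)
Shoelace sum Σ(x_i·y_{i+1} − x_{i+1}·y_i):
  i=1: 3.1894·3.8480 − -1.8333·3.3026 = +18.3274 (running +18.3274)
  i=2: -1.8333·0.4263 − -2.0718·3.8480 = +7.1908 (running +25.5182)
  i=3: -2.0718·-2.1458 − -1.1262·0.4263 = +4.9258 (running +30.4439)
  i=4: -1.1262·-2.6012 − -0.3061·-2.1458 = +2.2727 (running +32.7166)
  i=5: -0.3061·-2.1576 − 1.2440·-2.6012 = +3.8964 (running +36.6130)
  i=6: 1.2440·-0.9729 − 4.5368·-2.1576 = +8.5781 (running +45.1911)
  i=7: 4.5368·3.3026 − 3.1894·-0.9729 = +18.0860 (running +63.2771)
Area = |Σ|/2 = |63.2771|/2 = 31.6385

Area at t=0.182: 31.6385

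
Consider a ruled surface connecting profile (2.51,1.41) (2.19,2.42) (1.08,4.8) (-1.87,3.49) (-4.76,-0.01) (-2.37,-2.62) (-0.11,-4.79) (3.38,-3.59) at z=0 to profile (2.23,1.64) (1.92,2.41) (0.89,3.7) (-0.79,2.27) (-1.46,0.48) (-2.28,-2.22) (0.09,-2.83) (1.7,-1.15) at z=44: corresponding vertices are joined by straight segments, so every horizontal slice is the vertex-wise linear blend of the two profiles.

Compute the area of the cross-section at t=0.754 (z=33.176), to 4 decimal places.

Cross-section at t=0.754: each vertex is (1-t)·p0[i] + t·p1[i].
  v1: (1-0.754)·(2.51,1.41) + 0.754·(2.23,1.64) = (2.2989,1.5834)
  v2: (1-0.754)·(2.19,2.42) + 0.754·(1.92,2.41) = (1.9864,2.4125)
  v3: (1-0.754)·(1.08,4.8) + 0.754·(0.89,3.7) = (0.9367,3.9706)
  v4: (1-0.754)·(-1.87,3.49) + 0.754·(-0.79,2.27) = (-1.0557,2.5701)
  v5: (1-0.754)·(-4.76,-0.01) + 0.754·(-1.46,0.48) = (-2.2718,0.3595)
  v6: (1-0.754)·(-2.37,-2.62) + 0.754·(-2.28,-2.22) = (-2.3021,-2.3184)
  v7: (1-0.754)·(-0.11,-4.79) + 0.754·(0.09,-2.83) = (0.0408,-3.3122)
  v8: (1-0.754)·(3.38,-3.59) + 0.754·(1.7,-1.15) = (2.1133,-1.7502)
Shoelace sum Σ(x_i·y_{i+1} − x_{i+1}·y_i):
  i=1: 2.2989·2.4125 − 1.9864·1.5834 = +2.4006 (running +2.4006)
  i=2: 1.9864·3.9706 − 0.9367·2.4125 = +5.6274 (running +8.0281)
  i=3: 0.9367·2.5701 − -1.0557·3.9706 = +6.5992 (running +14.6273)
  i=4: -1.0557·0.3595 − -2.2718·2.5701 = +5.4593 (running +20.0866)
  i=5: -2.2718·-2.3184 − -2.3021·0.3595 = +6.0945 (running +26.1811)
  i=6: -2.3021·-3.3122 − 0.0408·-2.3184 = +7.7196 (running +33.9007)
  i=7: 0.0408·-1.7502 − 2.1133·-3.3122 = +6.9281 (running +40.8288)
  i=8: 2.1133·1.5834 − 2.2989·-1.7502 = +7.3698 (running +48.1986)
Area = |Σ|/2 = |48.1986|/2 = 24.0993

Area at t=0.754: 24.0993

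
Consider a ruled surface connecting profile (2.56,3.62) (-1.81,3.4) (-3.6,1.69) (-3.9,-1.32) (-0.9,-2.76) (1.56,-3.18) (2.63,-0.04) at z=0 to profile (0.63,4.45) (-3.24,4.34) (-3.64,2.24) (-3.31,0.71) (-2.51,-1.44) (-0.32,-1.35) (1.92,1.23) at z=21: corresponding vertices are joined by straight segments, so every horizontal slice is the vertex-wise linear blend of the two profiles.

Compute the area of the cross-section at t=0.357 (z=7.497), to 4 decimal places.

Area at t=0.357: 31.2725

Cross-section at t=0.357: each vertex is (1-t)·p0[i] + t·p1[i].
  v1: (1-0.357)·(2.56,3.62) + 0.357·(0.63,4.45) = (1.8710,3.9163)
  v2: (1-0.357)·(-1.81,3.4) + 0.357·(-3.24,4.34) = (-2.3205,3.7356)
  v3: (1-0.357)·(-3.6,1.69) + 0.357·(-3.64,2.24) = (-3.6143,1.8864)
  v4: (1-0.357)·(-3.9,-1.32) + 0.357·(-3.31,0.71) = (-3.6894,-0.5953)
  v5: (1-0.357)·(-0.9,-2.76) + 0.357·(-2.51,-1.44) = (-1.4748,-2.2888)
  v6: (1-0.357)·(1.56,-3.18) + 0.357·(-0.32,-1.35) = (0.8888,-2.5267)
  v7: (1-0.357)·(2.63,-0.04) + 0.357·(1.92,1.23) = (2.3765,0.4134)
Shoelace sum Σ(x_i·y_{i+1} − x_{i+1}·y_i):
  i=1: 1.8710·3.7356 − -2.3205·3.9163 = +16.0771 (running +16.0771)
  i=2: -2.3205·1.8864 − -3.6143·3.7356 = +9.1241 (running +25.2012)
  i=3: -3.6143·-0.5953 − -3.6894·1.8864 = +9.1110 (running +34.3122)
  i=4: -3.6894·-2.2888 − -1.4748·-0.5953 = +7.5662 (running +41.8784)
  i=5: -1.4748·-2.5267 − 0.8888·-2.2888 = +5.7606 (running +47.6390)
  i=6: 0.8888·0.4134 − 2.3765·-2.5267 = +6.3722 (running +54.0112)
  i=7: 2.3765·3.9163 − 1.8710·0.4134 = +8.5338 (running +62.5450)
Area = |Σ|/2 = |62.5450|/2 = 31.2725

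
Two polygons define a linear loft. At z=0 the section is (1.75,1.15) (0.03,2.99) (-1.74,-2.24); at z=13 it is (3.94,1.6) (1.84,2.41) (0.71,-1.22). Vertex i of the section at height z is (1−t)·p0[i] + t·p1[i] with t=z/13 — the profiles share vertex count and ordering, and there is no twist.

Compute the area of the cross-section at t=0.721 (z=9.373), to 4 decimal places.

Area at t=0.721: 4.7821

Cross-section at t=0.721: each vertex is (1-t)·p0[i] + t·p1[i].
  v1: (1-0.721)·(1.75,1.15) + 0.721·(3.94,1.6) = (3.3290,1.4745)
  v2: (1-0.721)·(0.03,2.99) + 0.721·(1.84,2.41) = (1.3350,2.5718)
  v3: (1-0.721)·(-1.74,-2.24) + 0.721·(0.71,-1.22) = (0.0264,-1.5046)
Shoelace sum Σ(x_i·y_{i+1} − x_{i+1}·y_i):
  i=1: 3.3290·2.5718 − 1.3350·1.4745 = +6.5932 (running +6.5932)
  i=2: 1.3350·-1.5046 − 0.0264·2.5718 = -2.0767 (running +4.5165)
  i=3: 0.0264·1.4745 − 3.3290·-1.5046 = +5.0477 (running +9.5642)
Area = |Σ|/2 = |9.5642|/2 = 4.7821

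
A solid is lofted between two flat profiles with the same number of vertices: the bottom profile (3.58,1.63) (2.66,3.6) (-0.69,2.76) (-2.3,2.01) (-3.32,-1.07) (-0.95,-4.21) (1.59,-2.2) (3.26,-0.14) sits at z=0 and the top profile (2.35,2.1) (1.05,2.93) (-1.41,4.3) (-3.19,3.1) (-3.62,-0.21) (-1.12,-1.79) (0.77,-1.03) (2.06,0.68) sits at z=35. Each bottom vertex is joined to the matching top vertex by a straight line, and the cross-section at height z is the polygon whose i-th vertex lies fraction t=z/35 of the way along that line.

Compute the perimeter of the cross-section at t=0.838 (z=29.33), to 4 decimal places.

Cross-section at t=0.838: each vertex is (1-t)·p0[i] + t·p1[i].
  v1: (1-0.838)·(3.58,1.63) + 0.838·(2.35,2.1) = (2.5493,2.0239)
  v2: (1-0.838)·(2.66,3.6) + 0.838·(1.05,2.93) = (1.3108,3.0385)
  v3: (1-0.838)·(-0.69,2.76) + 0.838·(-1.41,4.3) = (-1.2934,4.0505)
  v4: (1-0.838)·(-2.3,2.01) + 0.838·(-3.19,3.1) = (-3.0458,2.9234)
  v5: (1-0.838)·(-3.32,-1.07) + 0.838·(-3.62,-0.21) = (-3.5714,-0.3493)
  v6: (1-0.838)·(-0.95,-4.21) + 0.838·(-1.12,-1.79) = (-1.0925,-2.1820)
  v7: (1-0.838)·(1.59,-2.2) + 0.838·(0.77,-1.03) = (0.9028,-1.2195)
  v8: (1-0.838)·(3.26,-0.14) + 0.838·(2.06,0.68) = (2.2544,0.5472)
Perimeter = Σ |v_{i+1} − v_i|:
  edge 1→2: √(-1.2384² + 1.0147²) = 1.6010 (running 1.6010)
  edge 2→3: √(-2.6042² + 1.0120²) = 2.7939 (running 4.3949)
  edge 3→4: √(-1.7525² + -1.1271²) = 2.0836 (running 6.4785)
  edge 4→5: √(-0.5256² + -3.2727²) = 3.3147 (running 9.7932)
  edge 5→6: √(2.4789² + -1.8327²) = 3.0829 (running 12.8761)
  edge 6→7: √(1.9953² + 0.9625²) = 2.2153 (running 15.0914)
  edge 7→8: √(1.3516² + 1.7667²) = 2.2244 (running 17.3158)
  edge 8→1: √(0.2949² + 1.4767²) = 1.5059 (running 18.8216)
Perimeter = 18.8216

Perimeter at t=0.838: 18.8216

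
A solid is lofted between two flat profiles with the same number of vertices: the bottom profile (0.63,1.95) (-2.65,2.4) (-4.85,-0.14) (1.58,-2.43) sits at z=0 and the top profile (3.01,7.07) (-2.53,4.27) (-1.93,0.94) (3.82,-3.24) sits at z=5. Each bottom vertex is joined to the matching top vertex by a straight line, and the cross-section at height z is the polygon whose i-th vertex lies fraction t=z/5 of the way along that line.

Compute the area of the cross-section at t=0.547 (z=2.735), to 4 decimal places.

Area at t=0.547: 27.9085

Cross-section at t=0.547: each vertex is (1-t)·p0[i] + t·p1[i].
  v1: (1-0.547)·(0.63,1.95) + 0.547·(3.01,7.07) = (1.9319,4.7506)
  v2: (1-0.547)·(-2.65,2.4) + 0.547·(-2.53,4.27) = (-2.5844,3.4229)
  v3: (1-0.547)·(-4.85,-0.14) + 0.547·(-1.93,0.94) = (-3.2528,0.4508)
  v4: (1-0.547)·(1.58,-2.43) + 0.547·(3.82,-3.24) = (2.8053,-2.8731)
Shoelace sum Σ(x_i·y_{i+1} − x_{i+1}·y_i):
  i=1: 1.9319·3.4229 − -2.5844·4.7506 = +18.8899 (running +18.8899)
  i=2: -2.5844·0.4508 − -3.2528·3.4229 = +9.9689 (running +28.8588)
  i=3: -3.2528·-2.8731 − 2.8053·0.4508 = +8.0809 (running +36.9397)
  i=4: 2.8053·4.7506 − 1.9319·-2.8731 = +18.8772 (running +55.8170)
Area = |Σ|/2 = |55.8170|/2 = 27.9085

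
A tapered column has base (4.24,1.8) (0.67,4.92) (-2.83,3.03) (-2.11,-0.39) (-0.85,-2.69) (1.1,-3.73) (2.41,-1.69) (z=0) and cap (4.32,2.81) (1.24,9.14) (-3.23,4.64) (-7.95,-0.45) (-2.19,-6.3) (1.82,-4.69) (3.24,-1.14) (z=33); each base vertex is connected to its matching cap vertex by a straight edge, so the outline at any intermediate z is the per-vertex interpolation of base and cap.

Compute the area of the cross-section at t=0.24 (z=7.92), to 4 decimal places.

Cross-section at t=0.24: each vertex is (1-t)·p0[i] + t·p1[i].
  v1: (1-0.24)·(4.24,1.8) + 0.24·(4.32,2.81) = (4.2592,2.0424)
  v2: (1-0.24)·(0.67,4.92) + 0.24·(1.24,9.14) = (0.8068,5.9328)
  v3: (1-0.24)·(-2.83,3.03) + 0.24·(-3.23,4.64) = (-2.9260,3.4164)
  v4: (1-0.24)·(-2.11,-0.39) + 0.24·(-7.95,-0.45) = (-3.5116,-0.4044)
  v5: (1-0.24)·(-0.85,-2.69) + 0.24·(-2.19,-6.3) = (-1.1716,-3.5564)
  v6: (1-0.24)·(1.1,-3.73) + 0.24·(1.82,-4.69) = (1.2728,-3.9604)
  v7: (1-0.24)·(2.41,-1.69) + 0.24·(3.24,-1.14) = (2.6092,-1.5580)
Shoelace sum Σ(x_i·y_{i+1} − x_{i+1}·y_i):
  i=1: 4.2592·5.9328 − 0.8068·2.0424 = +23.6212 (running +23.6212)
  i=2: 0.8068·3.4164 − -2.9260·5.9328 = +20.1157 (running +43.7369)
  i=3: -2.9260·-0.4044 − -3.5116·3.4164 = +13.1803 (running +56.9172)
  i=4: -3.5116·-3.5564 − -1.1716·-0.4044 = +12.0149 (running +68.9321)
  i=5: -1.1716·-3.9604 − 1.2728·-3.5564 = +9.1666 (running +78.0987)
  i=6: 1.2728·-1.5580 − 2.6092·-3.9604 = +8.3505 (running +86.4491)
  i=7: 2.6092·2.0424 − 4.2592·-1.5580 = +11.9649 (running +98.4140)
Area = |Σ|/2 = |98.4140|/2 = 49.2070

Area at t=0.24: 49.2070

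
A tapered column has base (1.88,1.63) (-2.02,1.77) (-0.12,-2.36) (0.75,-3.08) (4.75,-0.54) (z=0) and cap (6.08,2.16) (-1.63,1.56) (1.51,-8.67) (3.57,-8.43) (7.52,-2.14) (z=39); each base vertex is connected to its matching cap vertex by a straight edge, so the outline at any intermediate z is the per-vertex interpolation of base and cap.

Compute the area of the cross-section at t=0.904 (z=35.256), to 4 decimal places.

Area at t=0.904: 58.5674

Cross-section at t=0.904: each vertex is (1-t)·p0[i] + t·p1[i].
  v1: (1-0.904)·(1.88,1.63) + 0.904·(6.08,2.16) = (5.6768,2.1091)
  v2: (1-0.904)·(-2.02,1.77) + 0.904·(-1.63,1.56) = (-1.6674,1.5802)
  v3: (1-0.904)·(-0.12,-2.36) + 0.904·(1.51,-8.67) = (1.3535,-8.0642)
  v4: (1-0.904)·(0.75,-3.08) + 0.904·(3.57,-8.43) = (3.2993,-7.9164)
  v5: (1-0.904)·(4.75,-0.54) + 0.904·(7.52,-2.14) = (7.2541,-1.9864)
Shoelace sum Σ(x_i·y_{i+1} − x_{i+1}·y_i):
  i=1: 5.6768·1.5802 − -1.6674·2.1091 = +12.4871 (running +12.4871)
  i=2: -1.6674·-8.0642 − 1.3535·1.5802 = +11.3079 (running +23.7949)
  i=3: 1.3535·-7.9164 − 3.2993·-8.0642 = +15.8912 (running +39.6861)
  i=4: 3.2993·-1.9864 − 7.2541·-7.9164 = +50.8725 (running +90.5586)
  i=5: 7.2541·2.1091 − 5.6768·-1.9864 = +26.5761 (running +117.1348)
Area = |Σ|/2 = |117.1348|/2 = 58.5674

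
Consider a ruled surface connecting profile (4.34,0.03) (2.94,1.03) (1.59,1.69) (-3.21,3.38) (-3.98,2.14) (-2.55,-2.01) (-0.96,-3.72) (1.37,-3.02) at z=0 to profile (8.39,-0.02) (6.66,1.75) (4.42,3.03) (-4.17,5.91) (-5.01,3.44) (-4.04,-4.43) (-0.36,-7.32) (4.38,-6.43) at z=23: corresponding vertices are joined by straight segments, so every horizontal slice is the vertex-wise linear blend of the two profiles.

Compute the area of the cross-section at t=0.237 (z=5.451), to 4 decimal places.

Cross-section at t=0.237: each vertex is (1-t)·p0[i] + t·p1[i].
  v1: (1-0.237)·(4.34,0.03) + 0.237·(8.39,-0.02) = (5.2999,0.0181)
  v2: (1-0.237)·(2.94,1.03) + 0.237·(6.66,1.75) = (3.8216,1.2006)
  v3: (1-0.237)·(1.59,1.69) + 0.237·(4.42,3.03) = (2.2607,2.0076)
  v4: (1-0.237)·(-3.21,3.38) + 0.237·(-4.17,5.91) = (-3.4375,3.9796)
  v5: (1-0.237)·(-3.98,2.14) + 0.237·(-5.01,3.44) = (-4.2241,2.4481)
  v6: (1-0.237)·(-2.55,-2.01) + 0.237·(-4.04,-4.43) = (-2.9031,-2.5835)
  v7: (1-0.237)·(-0.96,-3.72) + 0.237·(-0.36,-7.32) = (-0.8178,-4.5732)
  v8: (1-0.237)·(1.37,-3.02) + 0.237·(4.38,-6.43) = (2.0834,-3.8282)
Shoelace sum Σ(x_i·y_{i+1} − x_{i+1}·y_i):
  i=1: 5.2999·1.2006 − 3.8216·0.0181 = +6.2938 (running +6.2938)
  i=2: 3.8216·2.0076 − 2.2607·1.2006 = +4.9579 (running +11.2518)
  i=3: 2.2607·3.9796 − -3.4375·2.0076 = +15.8978 (running +27.1496)
  i=4: -3.4375·2.4481 − -4.2241·3.9796 = +8.3949 (running +35.5446)
  i=5: -4.2241·-2.5835 − -2.9031·2.4481 = +18.0203 (running +53.5649)
  i=6: -2.9031·-4.5732 − -0.8178·-2.5835 = +11.1638 (running +64.7286)
  i=7: -0.8178·-3.8282 − 2.0834·-4.5732 = +12.6583 (running +77.3870)
  i=8: 2.0834·0.0181 − 5.2999·-3.8282 = +20.3265 (running +97.7135)
Area = |Σ|/2 = |97.7135|/2 = 48.8568

Area at t=0.237: 48.8568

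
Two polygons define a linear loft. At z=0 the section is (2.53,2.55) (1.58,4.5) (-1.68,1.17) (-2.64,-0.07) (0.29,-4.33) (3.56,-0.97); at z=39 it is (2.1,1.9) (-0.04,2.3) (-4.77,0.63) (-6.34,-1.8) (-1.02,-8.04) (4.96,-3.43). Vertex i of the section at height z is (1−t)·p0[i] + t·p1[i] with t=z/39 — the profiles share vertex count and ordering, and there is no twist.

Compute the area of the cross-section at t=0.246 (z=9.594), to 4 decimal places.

Area at t=0.246: 37.4086

Cross-section at t=0.246: each vertex is (1-t)·p0[i] + t·p1[i].
  v1: (1-0.246)·(2.53,2.55) + 0.246·(2.1,1.9) = (2.4242,2.3901)
  v2: (1-0.246)·(1.58,4.5) + 0.246·(-0.04,2.3) = (1.1815,3.9588)
  v3: (1-0.246)·(-1.68,1.17) + 0.246·(-4.77,0.63) = (-2.4401,1.0372)
  v4: (1-0.246)·(-2.64,-0.07) + 0.246·(-6.34,-1.8) = (-3.5502,-0.4956)
  v5: (1-0.246)·(0.29,-4.33) + 0.246·(-1.02,-8.04) = (-0.0323,-5.2427)
  v6: (1-0.246)·(3.56,-0.97) + 0.246·(4.96,-3.43) = (3.9044,-1.5752)
Shoelace sum Σ(x_i·y_{i+1} − x_{i+1}·y_i):
  i=1: 2.4242·3.9588 − 1.1815·2.3901 = +6.7731 (running +6.7731)
  i=2: 1.1815·1.0372 − -2.4401·3.9588 = +10.8854 (running +17.6586)
  i=3: -2.4401·-0.4956 − -3.5502·1.0372 = +4.8914 (running +22.5500)
  i=4: -3.5502·-5.2427 − -0.0323·-0.4956 = +18.5965 (running +41.1465)
  i=5: -0.0323·-1.5752 − 3.9044·-5.2427 = +20.5203 (running +61.6667)
  i=6: 3.9044·2.3901 − 2.4242·-1.5752 = +13.1504 (running +74.8172)
Area = |Σ|/2 = |74.8172|/2 = 37.4086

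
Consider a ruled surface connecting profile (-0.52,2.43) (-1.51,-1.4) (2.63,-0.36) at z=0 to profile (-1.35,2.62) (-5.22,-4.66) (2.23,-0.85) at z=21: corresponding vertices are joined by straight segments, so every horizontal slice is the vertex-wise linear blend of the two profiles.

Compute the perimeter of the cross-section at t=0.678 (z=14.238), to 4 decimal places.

Perimeter at t=0.678: 18.5887

Cross-section at t=0.678: each vertex is (1-t)·p0[i] + t·p1[i].
  v1: (1-0.678)·(-0.52,2.43) + 0.678·(-1.35,2.62) = (-1.0827,2.5588)
  v2: (1-0.678)·(-1.51,-1.4) + 0.678·(-5.22,-4.66) = (-4.0254,-3.6103)
  v3: (1-0.678)·(2.63,-0.36) + 0.678·(2.23,-0.85) = (2.3588,-0.6922)
Perimeter = Σ |v_{i+1} − v_i|:
  edge 1→2: √(-2.9426² + -6.1691²) = 6.8350 (running 6.8350)
  edge 2→3: √(6.3842² + 2.9181²) = 7.0195 (running 13.8544)
  edge 3→1: √(-3.4415² + 3.2510²) = 4.7343 (running 18.5887)
Perimeter = 18.5887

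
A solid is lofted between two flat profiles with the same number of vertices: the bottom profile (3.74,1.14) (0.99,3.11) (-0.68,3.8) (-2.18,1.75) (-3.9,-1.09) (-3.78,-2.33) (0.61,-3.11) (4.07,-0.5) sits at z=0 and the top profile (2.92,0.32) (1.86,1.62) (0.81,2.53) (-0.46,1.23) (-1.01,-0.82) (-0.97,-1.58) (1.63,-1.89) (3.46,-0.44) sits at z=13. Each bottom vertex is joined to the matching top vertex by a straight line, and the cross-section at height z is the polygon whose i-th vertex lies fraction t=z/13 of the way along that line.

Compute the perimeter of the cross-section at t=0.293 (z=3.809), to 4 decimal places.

Perimeter at t=0.293: 20.0183

Cross-section at t=0.293: each vertex is (1-t)·p0[i] + t·p1[i].
  v1: (1-0.293)·(3.74,1.14) + 0.293·(2.92,0.32) = (3.4997,0.8997)
  v2: (1-0.293)·(0.99,3.11) + 0.293·(1.86,1.62) = (1.2449,2.6734)
  v3: (1-0.293)·(-0.68,3.8) + 0.293·(0.81,2.53) = (-0.2434,3.4279)
  v4: (1-0.293)·(-2.18,1.75) + 0.293·(-0.46,1.23) = (-1.6760,1.5976)
  v5: (1-0.293)·(-3.9,-1.09) + 0.293·(-1.01,-0.82) = (-3.0532,-1.0109)
  v6: (1-0.293)·(-3.78,-2.33) + 0.293·(-0.97,-1.58) = (-2.9567,-2.1103)
  v7: (1-0.293)·(0.61,-3.11) + 0.293·(1.63,-1.89) = (0.9089,-2.7525)
  v8: (1-0.293)·(4.07,-0.5) + 0.293·(3.46,-0.44) = (3.8913,-0.4824)
Perimeter = Σ |v_{i+1} − v_i|:
  edge 1→2: √(-2.2548² + 1.7737²) = 2.8688 (running 2.8688)
  edge 2→3: √(-1.4883² + 0.7545²) = 1.6686 (running 4.5375)
  edge 3→4: √(-1.4326² + -1.8302²) = 2.3243 (running 6.8617)
  edge 4→5: √(-1.3772² + -2.6085²) = 2.9498 (running 9.8115)
  edge 5→6: √(0.0966² + -1.0994²) = 1.1036 (running 10.9151)
  edge 6→7: √(3.8655² + -0.6423²) = 3.9185 (running 14.8336)
  edge 7→8: √(2.9824² + 2.2701²) = 3.7481 (running 18.5817)
  edge 8→1: √(-0.3915² + 1.3822²) = 1.4365 (running 20.0183)
Perimeter = 20.0183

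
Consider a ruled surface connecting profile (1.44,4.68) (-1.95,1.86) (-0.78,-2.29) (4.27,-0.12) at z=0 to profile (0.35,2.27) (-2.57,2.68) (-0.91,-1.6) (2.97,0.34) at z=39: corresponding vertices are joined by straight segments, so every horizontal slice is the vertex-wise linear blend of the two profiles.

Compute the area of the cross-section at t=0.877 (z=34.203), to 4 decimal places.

Cross-section at t=0.877: each vertex is (1-t)·p0[i] + t·p1[i].
  v1: (1-0.877)·(1.44,4.68) + 0.877·(0.35,2.27) = (0.4841,2.5664)
  v2: (1-0.877)·(-1.95,1.86) + 0.877·(-2.57,2.68) = (-2.4937,2.5791)
  v3: (1-0.877)·(-0.78,-2.29) + 0.877·(-0.91,-1.6) = (-0.8940,-1.6849)
  v4: (1-0.877)·(4.27,-0.12) + 0.877·(2.97,0.34) = (3.1299,0.2834)
Shoelace sum Σ(x_i·y_{i+1} − x_{i+1}·y_i):
  i=1: 0.4841·2.5791 − -2.4937·2.5664 = +7.6485 (running +7.6485)
  i=2: -2.4937·-1.6849 − -0.8940·2.5791 = +6.5074 (running +14.1559)
  i=3: -0.8940·0.2834 − 3.1299·-1.6849 = +5.0201 (running +19.1760)
  i=4: 3.1299·2.5664 − 0.4841·0.2834 = +7.8955 (running +27.0715)
Area = |Σ|/2 = |27.0715|/2 = 13.5357

Area at t=0.877: 13.5357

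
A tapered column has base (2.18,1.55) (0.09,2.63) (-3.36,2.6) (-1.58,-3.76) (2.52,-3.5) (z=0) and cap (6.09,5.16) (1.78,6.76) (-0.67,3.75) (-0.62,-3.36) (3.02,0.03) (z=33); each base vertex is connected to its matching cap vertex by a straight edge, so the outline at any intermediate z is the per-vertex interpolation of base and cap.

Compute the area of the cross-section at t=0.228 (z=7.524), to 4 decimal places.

Area at t=0.228: 31.4233

Cross-section at t=0.228: each vertex is (1-t)·p0[i] + t·p1[i].
  v1: (1-0.228)·(2.18,1.55) + 0.228·(6.09,5.16) = (3.0715,2.3731)
  v2: (1-0.228)·(0.09,2.63) + 0.228·(1.78,6.76) = (0.4753,3.5716)
  v3: (1-0.228)·(-3.36,2.6) + 0.228·(-0.67,3.75) = (-2.7467,2.8622)
  v4: (1-0.228)·(-1.58,-3.76) + 0.228·(-0.62,-3.36) = (-1.3611,-3.6688)
  v5: (1-0.228)·(2.52,-3.5) + 0.228·(3.02,0.03) = (2.6340,-2.6952)
Shoelace sum Σ(x_i·y_{i+1} − x_{i+1}·y_i):
  i=1: 3.0715·3.5716 − 0.4753·2.3731 = +9.8422 (running +9.8422)
  i=2: 0.4753·2.8622 − -2.7467·3.5716 = +11.1706 (running +21.0129)
  i=3: -2.7467·-3.6688 − -1.3611·2.8622 = +13.9728 (running +34.9857)
  i=4: -1.3611·-2.6952 − 2.6340·-3.6688 = +13.3321 (running +48.3177)
  i=5: 2.6340·2.3731 − 3.0715·-2.6952 = +14.5288 (running +62.8466)
Area = |Σ|/2 = |62.8466|/2 = 31.4233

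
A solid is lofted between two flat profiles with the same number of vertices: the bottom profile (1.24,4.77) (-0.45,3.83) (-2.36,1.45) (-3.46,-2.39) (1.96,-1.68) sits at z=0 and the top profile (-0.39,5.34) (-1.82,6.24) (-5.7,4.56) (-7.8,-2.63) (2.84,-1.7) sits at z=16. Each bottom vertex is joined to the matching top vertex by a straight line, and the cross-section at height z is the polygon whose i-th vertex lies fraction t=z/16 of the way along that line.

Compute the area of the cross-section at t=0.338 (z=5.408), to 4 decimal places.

Area at t=0.338: 34.4256

Cross-section at t=0.338: each vertex is (1-t)·p0[i] + t·p1[i].
  v1: (1-0.338)·(1.24,4.77) + 0.338·(-0.39,5.34) = (0.6891,4.9627)
  v2: (1-0.338)·(-0.45,3.83) + 0.338·(-1.82,6.24) = (-0.9131,4.6446)
  v3: (1-0.338)·(-2.36,1.45) + 0.338·(-5.7,4.56) = (-3.4889,2.5012)
  v4: (1-0.338)·(-3.46,-2.39) + 0.338·(-7.8,-2.63) = (-4.9269,-2.4711)
  v5: (1-0.338)·(1.96,-1.68) + 0.338·(2.84,-1.7) = (2.2574,-1.6868)
Shoelace sum Σ(x_i·y_{i+1} − x_{i+1}·y_i):
  i=1: 0.6891·4.6446 − -0.9131·4.9627 = +7.7316 (running +7.7316)
  i=2: -0.9131·2.5012 − -3.4889·4.6446 = +13.9208 (running +21.6524)
  i=3: -3.4889·-2.4711 − -4.9269·2.5012 = +20.9447 (running +42.5971)
  i=4: -4.9269·-1.6868 − 2.2574·-2.4711 = +13.8889 (running +56.4860)
  i=5: 2.2574·4.9627 − 0.6891·-1.6868 = +12.3652 (running +68.8512)
Area = |Σ|/2 = |68.8512|/2 = 34.4256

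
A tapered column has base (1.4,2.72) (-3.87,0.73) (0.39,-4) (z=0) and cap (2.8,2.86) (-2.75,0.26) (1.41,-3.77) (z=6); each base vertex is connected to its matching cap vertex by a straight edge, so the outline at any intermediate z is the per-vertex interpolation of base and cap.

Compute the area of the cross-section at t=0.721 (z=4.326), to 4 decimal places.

Area at t=0.721: 16.6481

Cross-section at t=0.721: each vertex is (1-t)·p0[i] + t·p1[i].
  v1: (1-0.721)·(1.4,2.72) + 0.721·(2.8,2.86) = (2.4094,2.8209)
  v2: (1-0.721)·(-3.87,0.73) + 0.721·(-2.75,0.26) = (-3.0625,0.3911)
  v3: (1-0.721)·(0.39,-4) + 0.721·(1.41,-3.77) = (1.1254,-3.8342)
Shoelace sum Σ(x_i·y_{i+1} − x_{i+1}·y_i):
  i=1: 2.4094·0.3911 − -3.0625·2.8209 = +9.5815 (running +9.5815)
  i=2: -3.0625·-3.8342 − 1.1254·0.3911 = +11.3019 (running +20.8833)
  i=3: 1.1254·2.8209 − 2.4094·-3.8342 = +12.4128 (running +33.2961)
Area = |Σ|/2 = |33.2961|/2 = 16.6481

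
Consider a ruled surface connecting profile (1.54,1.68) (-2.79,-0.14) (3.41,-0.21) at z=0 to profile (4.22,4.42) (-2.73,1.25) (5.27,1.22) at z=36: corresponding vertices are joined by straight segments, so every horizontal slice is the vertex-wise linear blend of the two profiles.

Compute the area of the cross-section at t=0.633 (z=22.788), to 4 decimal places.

Area at t=0.633: 9.9486

Cross-section at t=0.633: each vertex is (1-t)·p0[i] + t·p1[i].
  v1: (1-0.633)·(1.54,1.68) + 0.633·(4.22,4.42) = (3.2364,3.4144)
  v2: (1-0.633)·(-2.79,-0.14) + 0.633·(-2.73,1.25) = (-2.7520,0.7399)
  v3: (1-0.633)·(3.41,-0.21) + 0.633·(5.27,1.22) = (4.5874,0.6952)
Shoelace sum Σ(x_i·y_{i+1} − x_{i+1}·y_i):
  i=1: 3.2364·0.7399 − -2.7520·3.4144 = +11.7911 (running +11.7911)
  i=2: -2.7520·0.6952 − 4.5874·0.7399 = -5.3072 (running +6.4839)
  i=3: 4.5874·3.4144 − 3.2364·0.6952 = +13.4133 (running +19.8972)
Area = |Σ|/2 = |19.8972|/2 = 9.9486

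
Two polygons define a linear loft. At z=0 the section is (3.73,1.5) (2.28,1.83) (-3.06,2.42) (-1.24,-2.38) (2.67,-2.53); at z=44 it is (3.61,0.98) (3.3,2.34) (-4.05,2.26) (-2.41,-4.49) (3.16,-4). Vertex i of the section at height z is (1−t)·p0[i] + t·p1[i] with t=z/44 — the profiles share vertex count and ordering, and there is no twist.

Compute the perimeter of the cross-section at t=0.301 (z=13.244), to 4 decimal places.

Perimeter at t=0.301: 21.7191

Cross-section at t=0.301: each vertex is (1-t)·p0[i] + t·p1[i].
  v1: (1-0.301)·(3.73,1.5) + 0.301·(3.61,0.98) = (3.6939,1.3435)
  v2: (1-0.301)·(2.28,1.83) + 0.301·(3.3,2.34) = (2.5870,1.9835)
  v3: (1-0.301)·(-3.06,2.42) + 0.301·(-4.05,2.26) = (-3.3580,2.3718)
  v4: (1-0.301)·(-1.24,-2.38) + 0.301·(-2.41,-4.49) = (-1.5922,-3.0151)
  v5: (1-0.301)·(2.67,-2.53) + 0.301·(3.16,-4) = (2.8175,-2.9725)
Perimeter = Σ |v_{i+1} − v_i|:
  edge 1→2: √(-1.1069² + 0.6400²) = 1.2786 (running 1.2786)
  edge 2→3: √(-5.9450² + 0.3883²) = 5.9577 (running 7.2363)
  edge 3→4: √(1.7658² + -5.3869²) = 5.6690 (running 12.9052)
  edge 4→5: √(4.4097² + 0.0426²) = 4.4099 (running 17.3151)
  edge 5→1: √(0.8764² + 4.3159²) = 4.4040 (running 21.7191)
Perimeter = 21.7191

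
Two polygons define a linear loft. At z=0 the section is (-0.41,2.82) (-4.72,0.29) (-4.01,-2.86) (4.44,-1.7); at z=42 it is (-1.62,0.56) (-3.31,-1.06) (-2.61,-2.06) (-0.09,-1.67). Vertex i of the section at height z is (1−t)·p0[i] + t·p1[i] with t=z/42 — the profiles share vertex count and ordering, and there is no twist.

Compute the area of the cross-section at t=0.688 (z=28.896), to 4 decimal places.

Cross-section at t=0.688: each vertex is (1-t)·p0[i] + t·p1[i].
  v1: (1-0.688)·(-0.41,2.82) + 0.688·(-1.62,0.56) = (-1.2425,1.2651)
  v2: (1-0.688)·(-4.72,0.29) + 0.688·(-3.31,-1.06) = (-3.7499,-0.6388)
  v3: (1-0.688)·(-4.01,-2.86) + 0.688·(-2.61,-2.06) = (-3.0468,-2.3096)
  v4: (1-0.688)·(4.44,-1.7) + 0.688·(-0.09,-1.67) = (1.3234,-1.6794)
Shoelace sum Σ(x_i·y_{i+1} − x_{i+1}·y_i):
  i=1: -1.2425·-0.6388 − -3.7499·1.2651 = +5.5378 (running +5.5378)
  i=2: -3.7499·-2.3096 − -3.0468·-0.6388 = +6.7145 (running +12.2523)
  i=3: -3.0468·-1.6794 − 1.3234·-2.3096 = +8.1731 (running +20.4254)
  i=4: 1.3234·1.2651 − -1.2425·-1.6794 = -0.4124 (running +20.0131)
Area = |Σ|/2 = |20.0131|/2 = 10.0065

Area at t=0.688: 10.0065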